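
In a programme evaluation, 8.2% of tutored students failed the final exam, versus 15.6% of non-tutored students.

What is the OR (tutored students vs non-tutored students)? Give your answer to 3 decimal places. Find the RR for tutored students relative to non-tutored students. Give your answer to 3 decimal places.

OR = 0.483; RR = 0.526

odds, tutored students = 0.0820/0.9180 = 0.0893
odds, non-tutored students = 0.1560/0.8440 = 0.1848
OR = 0.0893 / 0.1848 = 0.483
RR = 0.0820 / 0.1560 = 0.526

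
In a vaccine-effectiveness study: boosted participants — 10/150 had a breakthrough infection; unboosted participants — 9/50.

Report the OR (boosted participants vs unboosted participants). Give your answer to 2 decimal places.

OR: 0.33

odds, boosted participants = 10/140 = 0.0714
odds, unboosted participants = 9/41 = 0.2195
OR = 0.0714 / 0.2195 = 0.33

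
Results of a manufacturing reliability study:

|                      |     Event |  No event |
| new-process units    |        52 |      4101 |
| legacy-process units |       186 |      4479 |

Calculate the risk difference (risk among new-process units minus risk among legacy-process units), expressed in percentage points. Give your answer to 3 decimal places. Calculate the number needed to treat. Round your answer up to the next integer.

RD = -2.735; NNT = 37

risk, new-process units = 52/4153 = 0.01252
risk, legacy-process units = 186/4665 = 0.03987
risk difference = 0.01252 − 0.03987 = -0.02735 → -2.735 percentage points
absolute risk difference = 0.027350
1 / 0.027350 = 36.563 → round up → 37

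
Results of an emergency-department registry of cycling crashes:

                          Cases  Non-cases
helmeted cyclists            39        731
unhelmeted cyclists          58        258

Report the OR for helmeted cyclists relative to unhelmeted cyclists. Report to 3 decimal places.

OR = (39 × 258) / (731 × 58) = 10062/42398 ≈ 0.237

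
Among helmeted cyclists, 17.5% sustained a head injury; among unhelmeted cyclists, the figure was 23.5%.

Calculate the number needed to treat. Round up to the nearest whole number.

absolute risk difference = 0.060000
1 / 0.060000 = 16.667 → round up → 17

NNT = 17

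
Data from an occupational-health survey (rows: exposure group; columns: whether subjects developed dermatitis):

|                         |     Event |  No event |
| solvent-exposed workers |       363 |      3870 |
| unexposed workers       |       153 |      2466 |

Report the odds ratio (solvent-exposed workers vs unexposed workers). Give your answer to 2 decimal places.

OR = (363 × 2466) / (3870 × 153) = 895158/592110 ≈ 1.51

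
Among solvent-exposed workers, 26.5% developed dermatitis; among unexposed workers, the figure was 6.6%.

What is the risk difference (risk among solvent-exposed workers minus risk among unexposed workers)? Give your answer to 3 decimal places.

risk difference = 0.2650 − 0.0660 = 0.199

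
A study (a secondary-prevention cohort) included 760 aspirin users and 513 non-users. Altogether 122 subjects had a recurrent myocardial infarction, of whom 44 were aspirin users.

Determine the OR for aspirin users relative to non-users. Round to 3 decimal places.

aspirin users without the outcome: 760 − 44 = 716
non-users with the outcome: 122 − 44 = 78
non-users without the outcome: 513 − 78 = 435
odds, aspirin users = 44/716 = 0.0615
odds, non-users = 78/435 = 0.1793
OR = 0.0615 / 0.1793 = 0.343

OR ≈ 0.343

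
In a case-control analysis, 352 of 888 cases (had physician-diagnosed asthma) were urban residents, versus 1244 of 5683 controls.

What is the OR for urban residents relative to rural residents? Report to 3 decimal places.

OR = (352 × 4439) / (1244 × 536) = 1562528/666784 ≈ 2.343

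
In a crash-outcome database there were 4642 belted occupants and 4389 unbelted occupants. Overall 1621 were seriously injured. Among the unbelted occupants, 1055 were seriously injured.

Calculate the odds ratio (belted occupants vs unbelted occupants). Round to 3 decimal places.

belted occupants with the outcome: 1621 − 1055 = 566
belted occupants without the outcome: 4642 − 566 = 4076
unbelted occupants without the outcome: 4389 − 1055 = 3334
OR = (566 × 3334) / (4076 × 1055) = 1887044/4300180 ≈ 0.439

0.439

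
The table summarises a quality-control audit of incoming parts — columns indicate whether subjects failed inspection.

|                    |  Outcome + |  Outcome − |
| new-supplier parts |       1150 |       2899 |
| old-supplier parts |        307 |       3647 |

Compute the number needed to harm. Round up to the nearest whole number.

risk, new-supplier parts = 1150/4049 = 0.284021
risk, old-supplier parts = 307/3954 = 0.077643
absolute risk difference = 0.206378
1 / 0.206378 = 4.845 → round up → 5

5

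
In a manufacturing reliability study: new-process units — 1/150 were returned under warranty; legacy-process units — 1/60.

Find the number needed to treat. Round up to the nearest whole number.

NNT: 100

risk, new-process units = 1/150 = 0.006667
risk, legacy-process units = 1/60 = 0.016667
absolute risk difference = 0.010000
1 / 0.010000 = 100.000 → round up → 100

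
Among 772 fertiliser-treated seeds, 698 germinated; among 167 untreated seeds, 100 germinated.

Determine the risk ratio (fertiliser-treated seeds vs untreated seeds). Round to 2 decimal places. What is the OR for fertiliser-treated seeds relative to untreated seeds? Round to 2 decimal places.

risk, fertiliser-treated seeds = 698/772 = 0.9041
risk, untreated seeds = 100/167 = 0.5988
RR = 0.9041 / 0.5988 = 1.51
odds, fertiliser-treated seeds = 698/74 = 9.4324
odds, untreated seeds = 100/67 = 1.4925
OR = 9.4324 / 1.4925 = 6.32

RR = 1.51; OR = 6.32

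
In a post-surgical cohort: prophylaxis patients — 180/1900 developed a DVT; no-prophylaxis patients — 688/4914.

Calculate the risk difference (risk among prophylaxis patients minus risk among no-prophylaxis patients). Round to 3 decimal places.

risk, prophylaxis patients = 180/1900 = 0.0947
risk, no-prophylaxis patients = 688/4914 = 0.1400
risk difference = 0.0947 − 0.1400 = -0.045

RD ≈ -0.045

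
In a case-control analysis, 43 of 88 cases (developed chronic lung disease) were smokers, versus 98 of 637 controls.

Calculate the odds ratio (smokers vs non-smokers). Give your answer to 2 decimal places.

OR = (43 × 539) / (98 × 45) = 23177/4410 ≈ 5.26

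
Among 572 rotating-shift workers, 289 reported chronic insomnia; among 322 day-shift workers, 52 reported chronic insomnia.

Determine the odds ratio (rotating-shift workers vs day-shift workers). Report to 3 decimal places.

5.302

odds, rotating-shift workers = 289/283 = 1.0212
odds, day-shift workers = 52/270 = 0.1926
OR = 1.0212 / 0.1926 = 5.302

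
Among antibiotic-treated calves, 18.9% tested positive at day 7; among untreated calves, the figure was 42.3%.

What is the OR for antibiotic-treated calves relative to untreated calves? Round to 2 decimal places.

OR: 0.32

odds, antibiotic-treated calves = 0.1890/0.8110 = 0.2330
odds, untreated calves = 0.4230/0.5770 = 0.7331
OR = 0.2330 / 0.7331 = 0.32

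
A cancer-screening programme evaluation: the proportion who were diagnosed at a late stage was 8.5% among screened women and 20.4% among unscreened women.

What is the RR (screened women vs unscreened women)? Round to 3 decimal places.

RR = 0.0850 / 0.2040 = 0.417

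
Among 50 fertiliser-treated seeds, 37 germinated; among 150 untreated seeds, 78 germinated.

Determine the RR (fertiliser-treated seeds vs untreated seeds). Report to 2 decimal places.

risk, fertiliser-treated seeds = 37/50 = 0.7400
risk, untreated seeds = 78/150 = 0.5200
RR = 0.7400 / 0.5200 = 1.42

1.42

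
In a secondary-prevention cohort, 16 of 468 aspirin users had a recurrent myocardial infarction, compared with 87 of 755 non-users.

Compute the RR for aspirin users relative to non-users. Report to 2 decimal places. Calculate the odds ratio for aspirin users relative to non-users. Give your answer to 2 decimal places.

risk, aspirin users = 16/468 = 0.03419
risk, non-users = 87/755 = 0.11523
RR = 0.03419 / 0.11523 = 0.30
OR = (16 × 668) / (452 × 87) = 10688/39324 ≈ 0.27

RR = 0.30; OR = 0.27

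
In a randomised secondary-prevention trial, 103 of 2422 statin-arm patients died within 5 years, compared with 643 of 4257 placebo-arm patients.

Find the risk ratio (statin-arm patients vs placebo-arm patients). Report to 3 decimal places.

RR ≈ 0.282

risk, statin-arm patients = 103/2422 = 0.04253
risk, placebo-arm patients = 643/4257 = 0.15105
RR = 0.04253 / 0.15105 = 0.282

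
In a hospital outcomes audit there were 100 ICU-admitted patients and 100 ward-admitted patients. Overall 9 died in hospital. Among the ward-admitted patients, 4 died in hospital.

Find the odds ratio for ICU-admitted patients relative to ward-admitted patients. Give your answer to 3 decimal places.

ICU-admitted patients with the outcome: 9 − 4 = 5
ICU-admitted patients without the outcome: 100 − 5 = 95
ward-admitted patients without the outcome: 100 − 4 = 96
odds, ICU-admitted patients = 5/95 = 0.05263
odds, ward-admitted patients = 4/96 = 0.04167
OR = 0.05263 / 0.04167 = 1.263

1.263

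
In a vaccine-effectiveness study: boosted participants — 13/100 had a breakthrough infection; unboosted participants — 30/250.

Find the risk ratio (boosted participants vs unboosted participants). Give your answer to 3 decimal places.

risk, boosted participants = 13/100 = 0.1300
risk, unboosted participants = 30/250 = 0.1200
RR = 0.1300 / 0.1200 = 1.083

1.083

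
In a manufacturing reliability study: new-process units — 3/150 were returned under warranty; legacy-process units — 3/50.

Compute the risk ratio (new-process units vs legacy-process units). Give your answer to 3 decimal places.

RR ≈ 0.333

risk, new-process units = 3/150 = 0.02000
risk, legacy-process units = 3/50 = 0.06000
RR = 0.02000 / 0.06000 = 0.333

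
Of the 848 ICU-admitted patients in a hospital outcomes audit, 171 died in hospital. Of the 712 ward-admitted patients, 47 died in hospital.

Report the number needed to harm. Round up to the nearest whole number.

NNH: 8

risk, ICU-admitted patients = 171/848 = 0.201651
risk, ward-admitted patients = 47/712 = 0.066011
absolute risk difference = 0.135640
1 / 0.135640 = 7.372 → round up → 8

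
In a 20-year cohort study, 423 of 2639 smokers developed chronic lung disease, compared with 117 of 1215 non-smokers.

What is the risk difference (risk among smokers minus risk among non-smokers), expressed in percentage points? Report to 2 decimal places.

risk, smokers = 423/2639 = 0.1603
risk, non-smokers = 117/1215 = 0.0963
risk difference = 0.1603 − 0.0963 = 0.0640 → 6.40 percentage points

6.40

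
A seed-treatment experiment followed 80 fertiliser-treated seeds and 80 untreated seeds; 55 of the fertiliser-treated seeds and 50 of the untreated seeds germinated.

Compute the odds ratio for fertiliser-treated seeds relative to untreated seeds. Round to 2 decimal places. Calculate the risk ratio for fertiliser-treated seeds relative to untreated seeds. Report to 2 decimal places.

OR = (55 × 30) / (25 × 50) = 1650/1250 ≈ 1.32
risk, fertiliser-treated seeds = 55/80 = 0.6875
risk, untreated seeds = 50/80 = 0.6250
RR = 0.6875 / 0.6250 = 1.10

OR = 1.32; RR = 1.10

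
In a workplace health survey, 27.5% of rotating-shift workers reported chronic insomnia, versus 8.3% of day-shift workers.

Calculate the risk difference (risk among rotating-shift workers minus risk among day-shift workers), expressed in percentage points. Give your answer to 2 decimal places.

RD ≈ 19.20

risk difference = 0.2750 − 0.0830 = 0.1920 → 19.20 percentage points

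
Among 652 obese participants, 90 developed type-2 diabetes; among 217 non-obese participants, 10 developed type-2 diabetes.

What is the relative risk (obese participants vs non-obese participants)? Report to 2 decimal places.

risk, obese participants = 90/652 = 0.13804
risk, non-obese participants = 10/217 = 0.04608
RR = 0.13804 / 0.04608 = 3.00

RR = 3.00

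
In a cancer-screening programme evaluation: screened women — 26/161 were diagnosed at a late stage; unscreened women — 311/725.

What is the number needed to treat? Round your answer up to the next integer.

4

risk, screened women = 26/161 = 0.161491
risk, unscreened women = 311/725 = 0.428966
absolute risk difference = 0.267475
1 / 0.267475 = 3.739 → round up → 4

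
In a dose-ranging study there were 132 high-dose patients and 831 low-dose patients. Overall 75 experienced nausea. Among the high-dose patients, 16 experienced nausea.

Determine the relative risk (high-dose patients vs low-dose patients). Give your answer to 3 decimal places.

high-dose patients without the outcome: 132 − 16 = 116
low-dose patients with the outcome: 75 − 16 = 59
low-dose patients without the outcome: 831 − 59 = 772
risk, high-dose patients = 16/132 = 0.1212
risk, low-dose patients = 59/831 = 0.0710
RR = 0.1212 / 0.0710 = 1.707

1.707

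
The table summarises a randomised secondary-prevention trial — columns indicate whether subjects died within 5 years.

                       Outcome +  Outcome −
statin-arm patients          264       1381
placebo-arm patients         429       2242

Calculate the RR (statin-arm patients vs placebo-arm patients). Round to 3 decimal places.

risk, statin-arm patients = 264/1645 = 0.1605
risk, placebo-arm patients = 429/2671 = 0.1606
RR = 0.1605 / 0.1606 = 0.999

RR = 0.999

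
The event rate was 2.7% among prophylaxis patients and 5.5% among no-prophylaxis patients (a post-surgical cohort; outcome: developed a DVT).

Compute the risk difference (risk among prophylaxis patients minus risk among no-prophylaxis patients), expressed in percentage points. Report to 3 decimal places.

risk difference = 0.02700 − 0.05500 = -0.02800 → -2.800 percentage points

RD = -2.800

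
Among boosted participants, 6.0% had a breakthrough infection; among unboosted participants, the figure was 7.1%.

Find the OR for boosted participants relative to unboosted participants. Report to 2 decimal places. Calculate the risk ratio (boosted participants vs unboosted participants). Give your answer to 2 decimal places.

OR = 0.84; RR = 0.85

odds, boosted participants = 0.0600/0.9400 = 0.0638
odds, unboosted participants = 0.0710/0.9290 = 0.0764
OR = 0.0638 / 0.0764 = 0.84
RR = 0.0600 / 0.0710 = 0.85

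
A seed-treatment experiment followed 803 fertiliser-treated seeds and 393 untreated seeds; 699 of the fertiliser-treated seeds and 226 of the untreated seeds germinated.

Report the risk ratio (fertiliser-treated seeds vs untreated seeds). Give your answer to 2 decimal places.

risk, fertiliser-treated seeds = 699/803 = 0.8705
risk, untreated seeds = 226/393 = 0.5751
RR = 0.8705 / 0.5751 = 1.51

RR = 1.51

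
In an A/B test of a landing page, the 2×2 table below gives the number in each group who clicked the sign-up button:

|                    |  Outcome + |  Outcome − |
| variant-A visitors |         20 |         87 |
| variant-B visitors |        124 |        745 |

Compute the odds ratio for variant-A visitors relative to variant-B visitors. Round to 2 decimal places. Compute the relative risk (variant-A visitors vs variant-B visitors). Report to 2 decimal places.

OR = 1.38; RR = 1.31

OR = (20 × 745) / (87 × 124) = 14900/10788 ≈ 1.38
risk, variant-A visitors = 20/107 = 0.1869
risk, variant-B visitors = 124/869 = 0.1427
RR = 0.1869 / 0.1427 = 1.31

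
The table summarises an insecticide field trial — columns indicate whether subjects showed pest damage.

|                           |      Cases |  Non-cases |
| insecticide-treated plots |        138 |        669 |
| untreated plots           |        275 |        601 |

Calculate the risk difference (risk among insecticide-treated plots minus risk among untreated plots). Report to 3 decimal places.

risk, insecticide-treated plots = 138/807 = 0.1710
risk, untreated plots = 275/876 = 0.3139
risk difference = 0.1710 − 0.3139 = -0.143

RD: -0.143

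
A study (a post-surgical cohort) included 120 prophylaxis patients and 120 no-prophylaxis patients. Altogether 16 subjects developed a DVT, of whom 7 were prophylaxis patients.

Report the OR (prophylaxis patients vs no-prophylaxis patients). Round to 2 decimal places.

prophylaxis patients without the outcome: 120 − 7 = 113
no-prophylaxis patients with the outcome: 16 − 7 = 9
no-prophylaxis patients without the outcome: 120 − 9 = 111
OR = (7 × 111) / (113 × 9) = 777/1017 ≈ 0.76

0.76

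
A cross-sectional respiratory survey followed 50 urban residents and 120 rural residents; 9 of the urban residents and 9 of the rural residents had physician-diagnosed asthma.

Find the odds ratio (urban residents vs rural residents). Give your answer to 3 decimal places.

odds, urban residents = 9/41 = 0.2195
odds, rural residents = 9/111 = 0.0811
OR = 0.2195 / 0.0811 = 2.707

OR: 2.707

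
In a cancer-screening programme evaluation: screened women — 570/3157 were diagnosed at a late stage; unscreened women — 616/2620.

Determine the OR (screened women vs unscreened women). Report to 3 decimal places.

OR: 0.717

odds, screened women = 570/2587 = 0.2203
odds, unscreened women = 616/2004 = 0.3074
OR = 0.2203 / 0.3074 = 0.717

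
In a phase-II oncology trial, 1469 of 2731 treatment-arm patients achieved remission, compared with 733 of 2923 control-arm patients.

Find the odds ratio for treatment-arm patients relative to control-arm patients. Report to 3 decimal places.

OR = (1469 × 2190) / (1262 × 733) = 3217110/925046 ≈ 3.478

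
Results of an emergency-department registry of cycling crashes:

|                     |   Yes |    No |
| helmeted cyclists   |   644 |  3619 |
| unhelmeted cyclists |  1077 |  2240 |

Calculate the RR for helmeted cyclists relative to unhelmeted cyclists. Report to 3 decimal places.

risk, helmeted cyclists = 644/4263 = 0.1511
risk, unhelmeted cyclists = 1077/3317 = 0.3247
RR = 0.1511 / 0.3247 = 0.465

RR ≈ 0.465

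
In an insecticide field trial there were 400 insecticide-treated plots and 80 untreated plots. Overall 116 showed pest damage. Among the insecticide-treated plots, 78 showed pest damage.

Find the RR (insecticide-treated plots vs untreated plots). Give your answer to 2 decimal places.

insecticide-treated plots without the outcome: 400 − 78 = 322
untreated plots with the outcome: 116 − 78 = 38
untreated plots without the outcome: 80 − 38 = 42
risk, insecticide-treated plots = 78/400 = 0.1950
risk, untreated plots = 38/80 = 0.4750
RR = 0.1950 / 0.4750 = 0.41

RR = 0.41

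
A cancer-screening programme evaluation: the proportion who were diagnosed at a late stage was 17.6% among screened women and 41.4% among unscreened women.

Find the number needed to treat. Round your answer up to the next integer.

absolute risk difference = 0.238000
1 / 0.238000 = 4.202 → round up → 5

NNT = 5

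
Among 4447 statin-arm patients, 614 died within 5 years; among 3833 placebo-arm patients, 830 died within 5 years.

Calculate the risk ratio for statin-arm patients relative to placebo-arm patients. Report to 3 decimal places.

RR ≈ 0.638

risk, statin-arm patients = 614/4447 = 0.1381
risk, placebo-arm patients = 830/3833 = 0.2165
RR = 0.1381 / 0.2165 = 0.638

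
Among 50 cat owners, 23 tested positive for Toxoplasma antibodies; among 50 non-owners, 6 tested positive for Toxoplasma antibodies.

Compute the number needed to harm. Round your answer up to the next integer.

risk, cat owners = 23/50 = 0.460000
risk, non-owners = 6/50 = 0.120000
absolute risk difference = 0.340000
1 / 0.340000 = 2.941 → round up → 3

NNH: 3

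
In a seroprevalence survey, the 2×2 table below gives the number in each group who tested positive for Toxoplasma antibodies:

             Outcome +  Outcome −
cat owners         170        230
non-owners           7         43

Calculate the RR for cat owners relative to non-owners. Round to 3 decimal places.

RR = 3.036

risk, cat owners = 170/400 = 0.4250
risk, non-owners = 7/50 = 0.1400
RR = 0.4250 / 0.1400 = 3.036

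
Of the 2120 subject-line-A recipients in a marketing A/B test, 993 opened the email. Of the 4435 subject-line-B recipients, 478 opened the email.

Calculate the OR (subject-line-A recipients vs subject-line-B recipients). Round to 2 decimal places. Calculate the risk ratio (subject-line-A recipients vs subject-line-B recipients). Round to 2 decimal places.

odds, subject-line-A recipients = 993/1127 = 0.8811
odds, subject-line-B recipients = 478/3957 = 0.1208
OR = 0.8811 / 0.1208 = 7.29
risk, subject-line-A recipients = 993/2120 = 0.4684
risk, subject-line-B recipients = 478/4435 = 0.1078
RR = 0.4684 / 0.1078 = 4.35

OR = 7.29; RR = 4.35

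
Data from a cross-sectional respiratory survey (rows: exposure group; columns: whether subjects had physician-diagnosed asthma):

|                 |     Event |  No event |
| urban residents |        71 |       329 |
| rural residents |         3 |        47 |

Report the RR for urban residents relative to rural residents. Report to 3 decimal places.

risk, urban residents = 71/400 = 0.1775
risk, rural residents = 3/50 = 0.0600
RR = 0.1775 / 0.0600 = 2.958

2.958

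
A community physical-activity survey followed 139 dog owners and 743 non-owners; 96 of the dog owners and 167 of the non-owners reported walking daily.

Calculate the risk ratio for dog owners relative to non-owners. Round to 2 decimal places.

3.07

risk, dog owners = 96/139 = 0.6906
risk, non-owners = 167/743 = 0.2248
RR = 0.6906 / 0.2248 = 3.07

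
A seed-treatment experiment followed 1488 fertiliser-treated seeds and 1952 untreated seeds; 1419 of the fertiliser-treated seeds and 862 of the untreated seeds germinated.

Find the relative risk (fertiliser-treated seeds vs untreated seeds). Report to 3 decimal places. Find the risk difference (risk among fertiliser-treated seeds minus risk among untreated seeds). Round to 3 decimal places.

RR = 2.159; RD = 0.512

risk, fertiliser-treated seeds = 1419/1488 = 0.9536
risk, untreated seeds = 862/1952 = 0.4416
RR = 0.9536 / 0.4416 = 2.159
risk difference = 0.9536 − 0.4416 = 0.512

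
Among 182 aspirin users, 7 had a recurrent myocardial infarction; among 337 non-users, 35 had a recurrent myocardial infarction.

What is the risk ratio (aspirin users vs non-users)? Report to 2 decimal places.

RR ≈ 0.37

risk, aspirin users = 7/182 = 0.03846
risk, non-users = 35/337 = 0.10386
RR = 0.03846 / 0.10386 = 0.37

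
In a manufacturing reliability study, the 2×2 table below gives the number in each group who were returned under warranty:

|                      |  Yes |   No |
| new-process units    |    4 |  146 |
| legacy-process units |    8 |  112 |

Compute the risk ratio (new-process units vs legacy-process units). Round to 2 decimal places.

risk, new-process units = 4/150 = 0.02667
risk, legacy-process units = 8/120 = 0.06667
RR = 0.02667 / 0.06667 = 0.40

RR ≈ 0.40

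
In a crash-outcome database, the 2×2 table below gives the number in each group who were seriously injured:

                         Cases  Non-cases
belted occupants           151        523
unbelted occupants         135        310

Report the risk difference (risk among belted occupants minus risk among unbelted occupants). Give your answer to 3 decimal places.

-0.079

risk, belted occupants = 151/674 = 0.2240
risk, unbelted occupants = 135/445 = 0.3034
risk difference = 0.2240 − 0.3034 = -0.079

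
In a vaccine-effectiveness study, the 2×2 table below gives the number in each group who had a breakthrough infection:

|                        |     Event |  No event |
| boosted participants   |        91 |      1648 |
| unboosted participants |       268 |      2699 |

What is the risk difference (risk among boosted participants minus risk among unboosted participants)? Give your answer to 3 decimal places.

RD ≈ -0.038

risk, boosted participants = 91/1739 = 0.0523
risk, unboosted participants = 268/2967 = 0.0903
risk difference = 0.0523 − 0.0903 = -0.038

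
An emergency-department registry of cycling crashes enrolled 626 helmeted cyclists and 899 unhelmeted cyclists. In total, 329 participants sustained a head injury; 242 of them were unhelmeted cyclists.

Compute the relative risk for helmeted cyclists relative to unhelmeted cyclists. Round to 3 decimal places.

helmeted cyclists with the outcome: 329 − 242 = 87
helmeted cyclists without the outcome: 626 − 87 = 539
unhelmeted cyclists without the outcome: 899 − 242 = 657
risk, helmeted cyclists = 87/626 = 0.1390
risk, unhelmeted cyclists = 242/899 = 0.2692
RR = 0.1390 / 0.2692 = 0.516

0.516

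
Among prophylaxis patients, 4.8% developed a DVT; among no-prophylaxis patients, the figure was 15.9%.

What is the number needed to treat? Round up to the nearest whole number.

absolute risk difference = 0.111000
1 / 0.111000 = 9.009 → round up → 10

NNT = 10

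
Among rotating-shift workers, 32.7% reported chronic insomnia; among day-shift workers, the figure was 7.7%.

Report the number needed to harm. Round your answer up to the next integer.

absolute risk difference = 0.250000
1 / 0.250000 = 4.000 → round up → 4

NNH ≈ 4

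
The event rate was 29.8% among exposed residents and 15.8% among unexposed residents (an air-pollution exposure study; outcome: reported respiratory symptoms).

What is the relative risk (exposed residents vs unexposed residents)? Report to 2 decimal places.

RR = 0.2980 / 0.1580 = 1.89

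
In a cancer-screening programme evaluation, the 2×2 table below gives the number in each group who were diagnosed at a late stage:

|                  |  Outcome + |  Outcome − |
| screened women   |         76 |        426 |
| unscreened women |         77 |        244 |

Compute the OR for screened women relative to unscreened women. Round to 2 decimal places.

odds, screened women = 76/426 = 0.1784
odds, unscreened women = 77/244 = 0.3156
OR = 0.1784 / 0.3156 = 0.57

0.57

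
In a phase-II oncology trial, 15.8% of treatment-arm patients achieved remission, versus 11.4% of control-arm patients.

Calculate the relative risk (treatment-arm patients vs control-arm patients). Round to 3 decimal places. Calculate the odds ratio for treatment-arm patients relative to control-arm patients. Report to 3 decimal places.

RR = 1.386; OR = 1.458

RR = 0.1580 / 0.1140 = 1.386
odds, treatment-arm patients = 0.1580/0.8420 = 0.1876
odds, control-arm patients = 0.1140/0.8860 = 0.1287
OR = 0.1876 / 0.1287 = 1.458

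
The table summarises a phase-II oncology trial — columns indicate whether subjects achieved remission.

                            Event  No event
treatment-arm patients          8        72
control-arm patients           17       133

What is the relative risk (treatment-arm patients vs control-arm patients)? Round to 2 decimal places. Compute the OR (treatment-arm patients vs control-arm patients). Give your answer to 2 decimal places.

RR = 0.88; OR = 0.87

risk, treatment-arm patients = 8/80 = 0.1000
risk, control-arm patients = 17/150 = 0.1133
RR = 0.1000 / 0.1133 = 0.88
odds, treatment-arm patients = 8/72 = 0.1111
odds, control-arm patients = 17/133 = 0.1278
OR = 0.1111 / 0.1278 = 0.87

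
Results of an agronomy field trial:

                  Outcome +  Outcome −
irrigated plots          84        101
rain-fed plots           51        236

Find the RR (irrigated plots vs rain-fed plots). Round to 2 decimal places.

risk, irrigated plots = 84/185 = 0.4541
risk, rain-fed plots = 51/287 = 0.1777
RR = 0.4541 / 0.1777 = 2.56

2.56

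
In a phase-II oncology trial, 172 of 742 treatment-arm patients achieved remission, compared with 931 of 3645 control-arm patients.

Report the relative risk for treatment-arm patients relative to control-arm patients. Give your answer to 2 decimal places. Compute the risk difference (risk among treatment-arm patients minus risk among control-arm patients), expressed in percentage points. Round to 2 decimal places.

RR = 0.91; RD = -2.36

risk, treatment-arm patients = 172/742 = 0.2318
risk, control-arm patients = 931/3645 = 0.2554
RR = 0.2318 / 0.2554 = 0.91
risk difference = 0.2318 − 0.2554 = -0.0236 → -2.36 percentage points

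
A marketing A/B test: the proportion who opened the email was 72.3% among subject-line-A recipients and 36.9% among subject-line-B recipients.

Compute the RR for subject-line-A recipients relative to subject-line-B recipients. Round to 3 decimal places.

RR = 0.7230 / 0.3690 = 1.959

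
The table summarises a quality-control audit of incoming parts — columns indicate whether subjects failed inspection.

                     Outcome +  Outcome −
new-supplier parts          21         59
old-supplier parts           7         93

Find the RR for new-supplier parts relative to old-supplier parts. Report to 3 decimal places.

risk, new-supplier parts = 21/80 = 0.2625
risk, old-supplier parts = 7/100 = 0.0700
RR = 0.2625 / 0.0700 = 3.750

3.750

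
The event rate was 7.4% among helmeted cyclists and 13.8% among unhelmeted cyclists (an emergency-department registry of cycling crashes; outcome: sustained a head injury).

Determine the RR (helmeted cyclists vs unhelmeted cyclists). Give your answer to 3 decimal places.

RR = 0.0740 / 0.1380 = 0.536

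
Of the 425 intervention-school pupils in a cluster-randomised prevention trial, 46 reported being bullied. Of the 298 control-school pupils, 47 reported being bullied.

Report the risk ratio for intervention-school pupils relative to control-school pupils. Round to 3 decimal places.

risk, intervention-school pupils = 46/425 = 0.1082
risk, control-school pupils = 47/298 = 0.1577
RR = 0.1082 / 0.1577 = 0.686

0.686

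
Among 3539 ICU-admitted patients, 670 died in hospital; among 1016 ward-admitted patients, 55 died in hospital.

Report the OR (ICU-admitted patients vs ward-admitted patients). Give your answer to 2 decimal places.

odds, ICU-admitted patients = 670/2869 = 0.2335
odds, ward-admitted patients = 55/961 = 0.0572
OR = 0.2335 / 0.0572 = 4.08

4.08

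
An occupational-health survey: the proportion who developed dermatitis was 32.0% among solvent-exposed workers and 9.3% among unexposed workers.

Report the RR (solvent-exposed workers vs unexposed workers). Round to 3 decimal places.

RR = 0.3200 / 0.0930 = 3.441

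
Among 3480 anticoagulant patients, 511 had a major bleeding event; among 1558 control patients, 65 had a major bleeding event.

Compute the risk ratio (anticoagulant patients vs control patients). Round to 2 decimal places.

3.52

risk, anticoagulant patients = 511/3480 = 0.14684
risk, control patients = 65/1558 = 0.04172
RR = 0.14684 / 0.04172 = 3.52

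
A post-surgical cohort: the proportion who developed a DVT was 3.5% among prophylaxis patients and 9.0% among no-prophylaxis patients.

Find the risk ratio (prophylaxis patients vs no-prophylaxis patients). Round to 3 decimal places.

RR = 0.03500 / 0.09000 = 0.389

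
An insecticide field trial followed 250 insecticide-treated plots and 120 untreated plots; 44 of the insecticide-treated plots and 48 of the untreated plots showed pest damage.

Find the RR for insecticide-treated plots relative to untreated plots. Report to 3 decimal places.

risk, insecticide-treated plots = 44/250 = 0.1760
risk, untreated plots = 48/120 = 0.4000
RR = 0.1760 / 0.4000 = 0.440

0.440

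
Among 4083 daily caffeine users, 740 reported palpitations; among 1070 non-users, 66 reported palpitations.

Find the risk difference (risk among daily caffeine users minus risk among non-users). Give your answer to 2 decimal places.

risk, daily caffeine users = 740/4083 = 0.1812
risk, non-users = 66/1070 = 0.0617
risk difference = 0.1812 − 0.0617 = 0.12

0.12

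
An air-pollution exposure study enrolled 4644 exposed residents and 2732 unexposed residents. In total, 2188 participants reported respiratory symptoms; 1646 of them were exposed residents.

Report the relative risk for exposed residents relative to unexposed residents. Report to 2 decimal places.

exposed residents without the outcome: 4644 − 1646 = 2998
unexposed residents with the outcome: 2188 − 1646 = 542
unexposed residents without the outcome: 2732 − 542 = 2190
risk, exposed residents = 1646/4644 = 0.3544
risk, unexposed residents = 542/2732 = 0.1984
RR = 0.3544 / 0.1984 = 1.79

1.79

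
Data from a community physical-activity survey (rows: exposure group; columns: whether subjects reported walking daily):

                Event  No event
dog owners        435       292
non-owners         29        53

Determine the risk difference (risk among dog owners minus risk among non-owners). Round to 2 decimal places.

RD = 0.24

risk, dog owners = 435/727 = 0.5983
risk, non-owners = 29/82 = 0.3537
risk difference = 0.5983 − 0.3537 = 0.24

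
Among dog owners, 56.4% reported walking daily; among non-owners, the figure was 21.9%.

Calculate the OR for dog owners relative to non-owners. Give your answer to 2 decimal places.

odds, dog owners = 0.5640/0.4360 = 1.2936
odds, non-owners = 0.2190/0.7810 = 0.2804
OR = 1.2936 / 0.2804 = 4.61

OR ≈ 4.61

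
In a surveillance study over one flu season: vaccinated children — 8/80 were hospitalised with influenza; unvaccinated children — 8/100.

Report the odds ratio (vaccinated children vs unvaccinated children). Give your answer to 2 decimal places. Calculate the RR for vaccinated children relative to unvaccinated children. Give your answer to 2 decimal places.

odds, vaccinated children = 8/72 = 0.1111
odds, unvaccinated children = 8/92 = 0.0870
OR = 0.1111 / 0.0870 = 1.28
risk, vaccinated children = 8/80 = 0.1000
risk, unvaccinated children = 8/100 = 0.0800
RR = 0.1000 / 0.0800 = 1.25

OR = 1.28; RR = 1.25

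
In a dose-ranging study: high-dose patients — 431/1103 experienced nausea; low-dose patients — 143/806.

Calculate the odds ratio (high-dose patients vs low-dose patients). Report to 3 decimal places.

OR = (431 × 663) / (672 × 143) = 285753/96096 ≈ 2.974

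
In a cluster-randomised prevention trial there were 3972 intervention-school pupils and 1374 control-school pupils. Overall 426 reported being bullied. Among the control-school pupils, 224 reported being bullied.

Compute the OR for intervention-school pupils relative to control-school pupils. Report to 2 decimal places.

0.28

intervention-school pupils with the outcome: 426 − 224 = 202
intervention-school pupils without the outcome: 3972 − 202 = 3770
control-school pupils without the outcome: 1374 − 224 = 1150
OR = (202 × 1150) / (3770 × 224) = 232300/844480 ≈ 0.28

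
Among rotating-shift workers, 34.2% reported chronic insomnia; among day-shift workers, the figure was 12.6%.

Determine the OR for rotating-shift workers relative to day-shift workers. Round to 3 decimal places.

OR = 3.605

odds, rotating-shift workers = 0.3420/0.6580 = 0.5198
odds, day-shift workers = 0.1260/0.8740 = 0.1442
OR = 0.5198 / 0.1442 = 3.605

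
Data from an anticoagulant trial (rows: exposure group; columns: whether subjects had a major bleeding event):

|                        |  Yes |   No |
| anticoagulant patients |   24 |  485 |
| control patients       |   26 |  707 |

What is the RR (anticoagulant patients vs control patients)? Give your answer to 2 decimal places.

risk, anticoagulant patients = 24/509 = 0.04715
risk, control patients = 26/733 = 0.03547
RR = 0.04715 / 0.03547 = 1.33

RR: 1.33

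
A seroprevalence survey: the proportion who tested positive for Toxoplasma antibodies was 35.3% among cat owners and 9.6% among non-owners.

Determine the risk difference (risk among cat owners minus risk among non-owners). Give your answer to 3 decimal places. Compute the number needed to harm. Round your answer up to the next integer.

risk difference = 0.3530 − 0.0960 = 0.257
absolute risk difference = 0.257000
1 / 0.257000 = 3.891 → round up → 4

RD = 0.257; NNH = 4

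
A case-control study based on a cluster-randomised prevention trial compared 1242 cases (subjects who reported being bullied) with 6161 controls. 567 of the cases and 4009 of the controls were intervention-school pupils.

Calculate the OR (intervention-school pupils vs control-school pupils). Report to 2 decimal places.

odds, intervention-school pupils = 567/4009 = 0.1414
odds, control-school pupils = 675/2152 = 0.3137
OR = 0.1414 / 0.3137 = 0.45

0.45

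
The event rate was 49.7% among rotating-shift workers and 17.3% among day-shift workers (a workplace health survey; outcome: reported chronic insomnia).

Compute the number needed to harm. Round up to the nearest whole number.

absolute risk difference = 0.324000
1 / 0.324000 = 3.086 → round up → 4

NNH = 4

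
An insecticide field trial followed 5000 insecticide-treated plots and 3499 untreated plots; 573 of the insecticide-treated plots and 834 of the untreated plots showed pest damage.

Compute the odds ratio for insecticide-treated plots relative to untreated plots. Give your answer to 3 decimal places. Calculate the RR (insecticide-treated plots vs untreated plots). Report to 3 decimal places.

OR = 0.414; RR = 0.481

odds, insecticide-treated plots = 573/4427 = 0.1294
odds, untreated plots = 834/2665 = 0.3129
OR = 0.1294 / 0.3129 = 0.414
risk, insecticide-treated plots = 573/5000 = 0.1146
risk, untreated plots = 834/3499 = 0.2384
RR = 0.1146 / 0.2384 = 0.481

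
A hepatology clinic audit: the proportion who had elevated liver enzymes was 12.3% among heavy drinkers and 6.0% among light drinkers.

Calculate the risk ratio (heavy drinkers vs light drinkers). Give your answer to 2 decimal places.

RR = 0.1230 / 0.0600 = 2.05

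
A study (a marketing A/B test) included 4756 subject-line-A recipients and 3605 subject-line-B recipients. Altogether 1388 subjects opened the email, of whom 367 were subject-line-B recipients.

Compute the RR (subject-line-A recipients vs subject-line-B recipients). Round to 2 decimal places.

subject-line-A recipients with the outcome: 1388 − 367 = 1021
subject-line-A recipients without the outcome: 4756 − 1021 = 3735
subject-line-B recipients without the outcome: 3605 − 367 = 3238
risk, subject-line-A recipients = 1021/4756 = 0.2147
risk, subject-line-B recipients = 367/3605 = 0.1018
RR = 0.2147 / 0.1018 = 2.11

RR = 2.11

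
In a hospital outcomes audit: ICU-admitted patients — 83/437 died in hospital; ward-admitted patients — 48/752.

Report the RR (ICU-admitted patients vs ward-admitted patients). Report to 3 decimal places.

RR: 2.976

risk, ICU-admitted patients = 83/437 = 0.1899
risk, ward-admitted patients = 48/752 = 0.0638
RR = 0.1899 / 0.0638 = 2.976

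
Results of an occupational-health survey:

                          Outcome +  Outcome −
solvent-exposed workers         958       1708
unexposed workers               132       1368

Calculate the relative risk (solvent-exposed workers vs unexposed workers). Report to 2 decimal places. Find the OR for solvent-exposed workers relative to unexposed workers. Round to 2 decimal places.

risk, solvent-exposed workers = 958/2666 = 0.3593
risk, unexposed workers = 132/1500 = 0.0880
RR = 0.3593 / 0.0880 = 4.08
OR = (958 × 1368) / (1708 × 132) = 1310544/225456 ≈ 5.81

RR = 4.08; OR = 5.81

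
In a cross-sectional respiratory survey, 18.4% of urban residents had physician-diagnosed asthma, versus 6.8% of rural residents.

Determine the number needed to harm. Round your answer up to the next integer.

NNH ≈ 9

absolute risk difference = 0.116000
1 / 0.116000 = 8.621 → round up → 9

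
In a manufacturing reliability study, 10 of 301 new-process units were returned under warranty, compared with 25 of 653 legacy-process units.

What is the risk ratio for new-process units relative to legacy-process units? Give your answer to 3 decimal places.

0.868

risk, new-process units = 10/301 = 0.03322
risk, legacy-process units = 25/653 = 0.03828
RR = 0.03322 / 0.03828 = 0.868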